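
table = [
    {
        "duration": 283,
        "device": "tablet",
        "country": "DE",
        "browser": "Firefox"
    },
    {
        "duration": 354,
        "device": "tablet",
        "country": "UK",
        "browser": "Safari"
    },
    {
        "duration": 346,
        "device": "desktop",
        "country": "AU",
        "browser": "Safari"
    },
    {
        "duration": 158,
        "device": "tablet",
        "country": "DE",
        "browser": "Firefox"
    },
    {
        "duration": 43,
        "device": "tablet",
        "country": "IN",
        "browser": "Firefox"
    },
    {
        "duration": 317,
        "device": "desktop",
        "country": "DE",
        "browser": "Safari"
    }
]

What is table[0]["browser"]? "Firefox"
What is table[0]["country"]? "DE"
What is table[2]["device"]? "desktop"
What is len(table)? 6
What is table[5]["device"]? "desktop"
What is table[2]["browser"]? "Safari"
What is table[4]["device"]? "tablet"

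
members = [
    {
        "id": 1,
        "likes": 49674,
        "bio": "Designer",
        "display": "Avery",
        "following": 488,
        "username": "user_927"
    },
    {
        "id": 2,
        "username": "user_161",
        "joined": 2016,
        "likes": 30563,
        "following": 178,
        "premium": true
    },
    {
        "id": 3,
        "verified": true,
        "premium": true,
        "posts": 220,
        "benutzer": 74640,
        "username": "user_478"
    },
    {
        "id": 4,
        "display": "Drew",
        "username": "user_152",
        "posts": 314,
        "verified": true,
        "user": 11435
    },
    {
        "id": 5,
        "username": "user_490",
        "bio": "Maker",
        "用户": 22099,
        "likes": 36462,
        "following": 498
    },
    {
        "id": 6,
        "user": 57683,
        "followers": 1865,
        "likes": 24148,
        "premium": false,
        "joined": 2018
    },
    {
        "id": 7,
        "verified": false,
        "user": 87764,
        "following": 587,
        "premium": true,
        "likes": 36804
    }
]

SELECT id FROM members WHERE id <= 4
[1, 2, 3, 4]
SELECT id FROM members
[1, 2, 3, 4, 5, 6, 7]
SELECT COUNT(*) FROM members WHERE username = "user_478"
1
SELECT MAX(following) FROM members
587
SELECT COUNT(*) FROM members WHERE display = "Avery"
1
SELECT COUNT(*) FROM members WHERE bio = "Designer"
1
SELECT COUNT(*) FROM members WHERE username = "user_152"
1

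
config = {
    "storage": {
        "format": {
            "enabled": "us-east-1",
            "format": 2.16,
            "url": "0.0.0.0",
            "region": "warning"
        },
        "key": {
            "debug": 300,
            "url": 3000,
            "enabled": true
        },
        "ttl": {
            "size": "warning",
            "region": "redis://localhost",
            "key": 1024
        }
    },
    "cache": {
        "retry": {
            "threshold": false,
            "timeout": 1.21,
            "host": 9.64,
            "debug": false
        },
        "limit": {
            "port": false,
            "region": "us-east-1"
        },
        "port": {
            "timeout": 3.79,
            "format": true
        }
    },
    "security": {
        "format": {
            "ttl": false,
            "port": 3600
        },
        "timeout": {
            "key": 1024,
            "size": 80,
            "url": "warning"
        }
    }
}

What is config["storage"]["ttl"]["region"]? "redis://localhost"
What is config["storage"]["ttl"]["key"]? 1024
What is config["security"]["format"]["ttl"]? False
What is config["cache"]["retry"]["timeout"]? 1.21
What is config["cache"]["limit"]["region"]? "us-east-1"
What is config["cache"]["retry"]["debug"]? False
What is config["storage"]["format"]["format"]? 2.16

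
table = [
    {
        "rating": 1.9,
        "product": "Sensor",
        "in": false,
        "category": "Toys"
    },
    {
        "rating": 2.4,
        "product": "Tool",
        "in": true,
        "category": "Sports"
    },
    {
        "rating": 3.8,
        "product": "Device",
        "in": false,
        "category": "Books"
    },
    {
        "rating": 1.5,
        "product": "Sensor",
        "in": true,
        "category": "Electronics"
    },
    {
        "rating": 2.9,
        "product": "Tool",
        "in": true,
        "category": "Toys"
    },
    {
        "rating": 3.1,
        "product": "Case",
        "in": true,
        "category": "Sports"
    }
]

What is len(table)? 6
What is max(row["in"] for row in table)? True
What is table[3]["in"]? True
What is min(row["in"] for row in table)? False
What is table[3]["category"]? "Electronics"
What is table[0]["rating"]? 1.9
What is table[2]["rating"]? 3.8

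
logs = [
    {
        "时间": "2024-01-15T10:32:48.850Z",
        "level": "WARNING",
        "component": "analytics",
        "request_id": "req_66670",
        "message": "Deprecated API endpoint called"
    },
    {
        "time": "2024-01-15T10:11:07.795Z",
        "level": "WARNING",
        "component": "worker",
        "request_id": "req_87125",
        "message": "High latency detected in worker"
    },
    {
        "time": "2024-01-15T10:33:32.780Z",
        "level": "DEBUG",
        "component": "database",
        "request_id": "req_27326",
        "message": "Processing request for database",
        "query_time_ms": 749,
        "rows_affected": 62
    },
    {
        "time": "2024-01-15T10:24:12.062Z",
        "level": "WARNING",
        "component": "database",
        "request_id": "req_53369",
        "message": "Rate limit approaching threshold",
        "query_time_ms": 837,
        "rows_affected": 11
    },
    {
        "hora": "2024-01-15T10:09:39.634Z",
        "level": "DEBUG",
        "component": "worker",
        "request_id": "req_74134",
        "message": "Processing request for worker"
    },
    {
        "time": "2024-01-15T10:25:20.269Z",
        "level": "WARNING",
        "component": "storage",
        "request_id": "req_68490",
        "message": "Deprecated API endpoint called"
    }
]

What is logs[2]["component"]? "database"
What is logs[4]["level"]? "DEBUG"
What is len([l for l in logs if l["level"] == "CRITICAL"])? 0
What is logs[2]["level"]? "DEBUG"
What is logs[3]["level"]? "WARNING"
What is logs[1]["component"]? "worker"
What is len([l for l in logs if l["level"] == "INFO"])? 0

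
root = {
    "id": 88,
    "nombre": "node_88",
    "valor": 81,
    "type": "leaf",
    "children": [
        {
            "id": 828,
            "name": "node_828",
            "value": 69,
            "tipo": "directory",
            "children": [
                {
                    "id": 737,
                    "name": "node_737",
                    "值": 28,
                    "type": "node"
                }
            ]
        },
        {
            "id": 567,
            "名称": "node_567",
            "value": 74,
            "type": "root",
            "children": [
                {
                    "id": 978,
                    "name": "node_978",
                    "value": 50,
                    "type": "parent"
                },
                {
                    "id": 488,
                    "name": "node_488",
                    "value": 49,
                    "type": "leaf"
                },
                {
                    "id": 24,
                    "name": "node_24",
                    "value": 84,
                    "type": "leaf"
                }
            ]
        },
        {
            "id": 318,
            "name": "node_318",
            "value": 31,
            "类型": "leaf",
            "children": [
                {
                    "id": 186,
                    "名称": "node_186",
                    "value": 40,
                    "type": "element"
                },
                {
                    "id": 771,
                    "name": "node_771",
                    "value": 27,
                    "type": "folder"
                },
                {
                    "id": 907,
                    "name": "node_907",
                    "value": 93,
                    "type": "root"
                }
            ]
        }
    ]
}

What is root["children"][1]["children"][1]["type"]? "leaf"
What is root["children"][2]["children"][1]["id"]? 771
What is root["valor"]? 81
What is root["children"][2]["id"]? 318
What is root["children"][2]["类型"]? "leaf"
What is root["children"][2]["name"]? "node_318"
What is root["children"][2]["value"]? 31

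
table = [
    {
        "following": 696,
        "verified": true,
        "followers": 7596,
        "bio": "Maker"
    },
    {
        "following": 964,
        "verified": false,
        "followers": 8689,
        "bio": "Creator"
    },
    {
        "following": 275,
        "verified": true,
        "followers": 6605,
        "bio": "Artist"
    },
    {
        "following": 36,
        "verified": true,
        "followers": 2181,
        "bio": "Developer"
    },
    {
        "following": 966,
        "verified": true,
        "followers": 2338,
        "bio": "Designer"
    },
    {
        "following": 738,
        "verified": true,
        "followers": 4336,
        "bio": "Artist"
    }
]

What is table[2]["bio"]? "Artist"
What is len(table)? 6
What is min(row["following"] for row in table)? 36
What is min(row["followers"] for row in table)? 2181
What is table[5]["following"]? 738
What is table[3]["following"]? 36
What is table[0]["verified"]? True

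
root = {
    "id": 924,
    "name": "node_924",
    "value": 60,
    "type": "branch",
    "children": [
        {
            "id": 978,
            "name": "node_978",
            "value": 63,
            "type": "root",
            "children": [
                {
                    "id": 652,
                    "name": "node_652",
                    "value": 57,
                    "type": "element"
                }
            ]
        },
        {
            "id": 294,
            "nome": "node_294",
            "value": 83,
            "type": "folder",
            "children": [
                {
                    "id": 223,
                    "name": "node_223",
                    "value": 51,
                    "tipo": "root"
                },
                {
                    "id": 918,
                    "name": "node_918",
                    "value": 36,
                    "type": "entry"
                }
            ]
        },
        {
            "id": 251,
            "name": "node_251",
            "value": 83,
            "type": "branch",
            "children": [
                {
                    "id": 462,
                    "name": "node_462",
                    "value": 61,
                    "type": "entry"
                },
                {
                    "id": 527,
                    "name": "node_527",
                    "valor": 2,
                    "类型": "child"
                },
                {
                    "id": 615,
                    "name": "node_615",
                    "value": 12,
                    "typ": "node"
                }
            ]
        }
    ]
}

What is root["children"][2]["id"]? 251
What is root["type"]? "branch"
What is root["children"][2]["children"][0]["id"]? 462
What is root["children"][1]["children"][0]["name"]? "node_223"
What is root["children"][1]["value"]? 83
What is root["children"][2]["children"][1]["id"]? 527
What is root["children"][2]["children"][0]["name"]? "node_462"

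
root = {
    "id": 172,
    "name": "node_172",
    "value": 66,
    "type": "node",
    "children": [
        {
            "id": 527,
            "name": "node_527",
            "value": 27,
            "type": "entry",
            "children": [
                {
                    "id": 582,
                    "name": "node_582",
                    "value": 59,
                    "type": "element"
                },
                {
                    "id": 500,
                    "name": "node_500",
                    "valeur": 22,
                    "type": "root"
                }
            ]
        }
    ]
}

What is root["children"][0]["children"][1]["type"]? "root"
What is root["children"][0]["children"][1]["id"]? 500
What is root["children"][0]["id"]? 527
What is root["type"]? "node"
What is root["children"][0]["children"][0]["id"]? 582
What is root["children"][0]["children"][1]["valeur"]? 22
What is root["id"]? 172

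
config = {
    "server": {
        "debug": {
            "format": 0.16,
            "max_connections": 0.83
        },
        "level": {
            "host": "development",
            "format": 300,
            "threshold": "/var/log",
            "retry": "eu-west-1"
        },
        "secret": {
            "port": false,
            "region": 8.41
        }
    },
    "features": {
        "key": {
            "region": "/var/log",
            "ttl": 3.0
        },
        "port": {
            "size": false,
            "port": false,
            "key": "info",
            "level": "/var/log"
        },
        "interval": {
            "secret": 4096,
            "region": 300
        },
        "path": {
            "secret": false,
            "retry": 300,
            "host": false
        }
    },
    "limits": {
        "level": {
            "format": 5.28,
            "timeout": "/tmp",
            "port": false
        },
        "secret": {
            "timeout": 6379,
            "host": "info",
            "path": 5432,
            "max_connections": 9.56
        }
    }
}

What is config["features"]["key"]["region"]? "/var/log"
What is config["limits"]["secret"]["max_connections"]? 9.56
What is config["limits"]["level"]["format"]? 5.28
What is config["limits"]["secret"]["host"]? "info"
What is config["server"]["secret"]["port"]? False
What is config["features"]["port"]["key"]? "info"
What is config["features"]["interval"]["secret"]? 4096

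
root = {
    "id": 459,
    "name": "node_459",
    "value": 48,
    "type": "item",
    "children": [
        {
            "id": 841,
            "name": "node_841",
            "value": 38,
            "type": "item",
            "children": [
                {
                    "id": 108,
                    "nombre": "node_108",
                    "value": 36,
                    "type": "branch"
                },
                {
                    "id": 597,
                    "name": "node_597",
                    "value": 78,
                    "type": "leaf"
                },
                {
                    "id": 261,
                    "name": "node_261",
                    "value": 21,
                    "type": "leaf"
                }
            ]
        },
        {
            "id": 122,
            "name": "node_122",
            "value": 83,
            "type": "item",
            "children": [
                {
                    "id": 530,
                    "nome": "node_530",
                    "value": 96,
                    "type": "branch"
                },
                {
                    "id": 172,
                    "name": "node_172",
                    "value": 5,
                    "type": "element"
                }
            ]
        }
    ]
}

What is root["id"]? 459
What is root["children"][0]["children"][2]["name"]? "node_261"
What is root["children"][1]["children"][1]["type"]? "element"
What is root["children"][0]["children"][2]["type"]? "leaf"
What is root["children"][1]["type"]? "item"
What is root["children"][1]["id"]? 122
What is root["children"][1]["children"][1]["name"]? "node_172"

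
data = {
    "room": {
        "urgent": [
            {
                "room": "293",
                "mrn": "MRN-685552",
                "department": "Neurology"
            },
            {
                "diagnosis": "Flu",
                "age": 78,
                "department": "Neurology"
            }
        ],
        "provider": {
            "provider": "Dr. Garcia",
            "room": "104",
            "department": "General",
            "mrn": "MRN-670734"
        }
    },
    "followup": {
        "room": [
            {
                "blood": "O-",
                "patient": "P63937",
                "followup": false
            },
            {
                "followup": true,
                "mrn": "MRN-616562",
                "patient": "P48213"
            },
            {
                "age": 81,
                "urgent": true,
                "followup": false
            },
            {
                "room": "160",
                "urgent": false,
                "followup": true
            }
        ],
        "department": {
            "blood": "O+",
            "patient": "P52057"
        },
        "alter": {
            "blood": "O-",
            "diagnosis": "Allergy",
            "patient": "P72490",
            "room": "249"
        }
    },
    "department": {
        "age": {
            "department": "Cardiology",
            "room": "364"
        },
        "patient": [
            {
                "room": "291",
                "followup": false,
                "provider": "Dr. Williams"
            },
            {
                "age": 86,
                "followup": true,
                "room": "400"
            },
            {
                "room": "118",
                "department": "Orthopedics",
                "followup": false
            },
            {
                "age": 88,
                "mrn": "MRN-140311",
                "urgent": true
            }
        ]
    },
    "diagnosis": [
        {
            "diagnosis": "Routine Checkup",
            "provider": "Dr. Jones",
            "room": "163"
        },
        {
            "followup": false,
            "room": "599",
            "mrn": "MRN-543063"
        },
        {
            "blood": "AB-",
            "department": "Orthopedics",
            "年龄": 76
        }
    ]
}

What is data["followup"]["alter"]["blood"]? "O-"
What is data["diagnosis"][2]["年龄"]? 76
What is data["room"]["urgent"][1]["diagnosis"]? "Flu"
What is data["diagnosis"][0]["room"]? "163"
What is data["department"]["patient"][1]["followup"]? True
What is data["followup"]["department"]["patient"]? "P52057"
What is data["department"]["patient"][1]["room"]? "400"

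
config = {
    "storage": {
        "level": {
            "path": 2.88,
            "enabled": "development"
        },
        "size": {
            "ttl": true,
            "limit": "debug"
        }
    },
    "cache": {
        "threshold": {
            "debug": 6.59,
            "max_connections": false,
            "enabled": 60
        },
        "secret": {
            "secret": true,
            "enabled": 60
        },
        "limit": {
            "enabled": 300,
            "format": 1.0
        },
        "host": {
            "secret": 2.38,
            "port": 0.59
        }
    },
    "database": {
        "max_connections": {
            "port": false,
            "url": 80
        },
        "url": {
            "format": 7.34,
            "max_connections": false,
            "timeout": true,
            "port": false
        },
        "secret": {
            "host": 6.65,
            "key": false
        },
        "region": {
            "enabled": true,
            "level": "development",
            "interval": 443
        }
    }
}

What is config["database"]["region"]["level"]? "development"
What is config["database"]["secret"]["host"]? 6.65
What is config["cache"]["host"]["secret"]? 2.38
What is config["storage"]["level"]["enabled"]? "development"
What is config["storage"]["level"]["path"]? 2.88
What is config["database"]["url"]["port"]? False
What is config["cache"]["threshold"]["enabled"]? 60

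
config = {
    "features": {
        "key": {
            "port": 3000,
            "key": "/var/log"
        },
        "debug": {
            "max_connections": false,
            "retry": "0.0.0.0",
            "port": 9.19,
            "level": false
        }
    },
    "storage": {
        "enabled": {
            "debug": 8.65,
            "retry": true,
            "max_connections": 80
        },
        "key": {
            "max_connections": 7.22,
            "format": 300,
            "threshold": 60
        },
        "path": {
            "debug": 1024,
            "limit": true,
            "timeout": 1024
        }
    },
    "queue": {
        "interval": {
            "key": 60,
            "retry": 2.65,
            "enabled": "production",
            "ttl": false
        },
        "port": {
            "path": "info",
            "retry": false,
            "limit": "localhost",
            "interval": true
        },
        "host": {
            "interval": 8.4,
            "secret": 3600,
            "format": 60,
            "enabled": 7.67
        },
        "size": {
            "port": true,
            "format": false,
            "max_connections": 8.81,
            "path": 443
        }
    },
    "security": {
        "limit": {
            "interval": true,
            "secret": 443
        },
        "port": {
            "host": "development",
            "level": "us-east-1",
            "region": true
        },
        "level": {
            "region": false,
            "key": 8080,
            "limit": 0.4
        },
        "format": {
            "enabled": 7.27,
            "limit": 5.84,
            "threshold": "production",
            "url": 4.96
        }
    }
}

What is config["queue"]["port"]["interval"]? True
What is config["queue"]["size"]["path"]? 443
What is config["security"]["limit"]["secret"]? 443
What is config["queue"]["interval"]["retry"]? 2.65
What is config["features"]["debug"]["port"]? 9.19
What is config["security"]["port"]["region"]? True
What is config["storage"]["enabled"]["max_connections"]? 80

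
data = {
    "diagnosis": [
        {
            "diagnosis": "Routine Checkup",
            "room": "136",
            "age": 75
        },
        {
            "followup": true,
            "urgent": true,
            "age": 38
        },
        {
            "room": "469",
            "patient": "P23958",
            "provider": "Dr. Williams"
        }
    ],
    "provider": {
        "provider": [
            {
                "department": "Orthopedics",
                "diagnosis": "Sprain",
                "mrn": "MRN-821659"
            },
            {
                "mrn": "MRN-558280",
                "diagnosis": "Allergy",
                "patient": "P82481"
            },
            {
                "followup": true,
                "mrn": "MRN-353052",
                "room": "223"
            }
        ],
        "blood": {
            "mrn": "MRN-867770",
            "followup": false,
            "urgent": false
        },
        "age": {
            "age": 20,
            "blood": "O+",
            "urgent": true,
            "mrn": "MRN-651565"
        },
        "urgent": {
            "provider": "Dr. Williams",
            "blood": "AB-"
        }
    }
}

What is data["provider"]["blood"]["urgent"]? False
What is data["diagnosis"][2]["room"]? "469"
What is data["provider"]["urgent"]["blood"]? "AB-"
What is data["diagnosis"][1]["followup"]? True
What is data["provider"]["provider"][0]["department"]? "Orthopedics"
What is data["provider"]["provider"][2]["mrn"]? "MRN-353052"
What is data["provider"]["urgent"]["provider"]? "Dr. Williams"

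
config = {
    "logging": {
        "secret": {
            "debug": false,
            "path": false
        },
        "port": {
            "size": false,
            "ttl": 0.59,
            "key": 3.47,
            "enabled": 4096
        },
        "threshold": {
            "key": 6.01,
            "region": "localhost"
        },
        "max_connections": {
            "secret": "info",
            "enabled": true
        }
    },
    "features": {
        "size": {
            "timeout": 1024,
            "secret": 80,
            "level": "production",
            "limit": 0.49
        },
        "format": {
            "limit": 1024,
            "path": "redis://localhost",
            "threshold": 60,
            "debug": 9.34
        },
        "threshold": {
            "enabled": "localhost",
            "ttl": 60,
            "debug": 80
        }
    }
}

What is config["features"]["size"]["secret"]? 80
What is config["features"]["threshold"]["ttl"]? 60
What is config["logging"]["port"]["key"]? 3.47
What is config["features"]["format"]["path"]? "redis://localhost"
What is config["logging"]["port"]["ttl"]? 0.59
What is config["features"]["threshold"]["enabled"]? "localhost"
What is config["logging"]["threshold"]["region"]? "localhost"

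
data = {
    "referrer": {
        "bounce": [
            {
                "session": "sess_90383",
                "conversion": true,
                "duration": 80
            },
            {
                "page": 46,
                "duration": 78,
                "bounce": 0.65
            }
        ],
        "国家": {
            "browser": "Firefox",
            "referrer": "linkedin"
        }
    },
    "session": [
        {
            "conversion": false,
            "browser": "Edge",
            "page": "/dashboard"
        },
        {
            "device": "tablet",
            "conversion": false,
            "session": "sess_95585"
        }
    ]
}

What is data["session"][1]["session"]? "sess_95585"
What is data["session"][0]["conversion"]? False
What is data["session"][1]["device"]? "tablet"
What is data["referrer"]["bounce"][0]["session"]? "sess_90383"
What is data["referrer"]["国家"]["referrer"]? "linkedin"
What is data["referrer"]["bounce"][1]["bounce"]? 0.65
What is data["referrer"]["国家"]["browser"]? "Firefox"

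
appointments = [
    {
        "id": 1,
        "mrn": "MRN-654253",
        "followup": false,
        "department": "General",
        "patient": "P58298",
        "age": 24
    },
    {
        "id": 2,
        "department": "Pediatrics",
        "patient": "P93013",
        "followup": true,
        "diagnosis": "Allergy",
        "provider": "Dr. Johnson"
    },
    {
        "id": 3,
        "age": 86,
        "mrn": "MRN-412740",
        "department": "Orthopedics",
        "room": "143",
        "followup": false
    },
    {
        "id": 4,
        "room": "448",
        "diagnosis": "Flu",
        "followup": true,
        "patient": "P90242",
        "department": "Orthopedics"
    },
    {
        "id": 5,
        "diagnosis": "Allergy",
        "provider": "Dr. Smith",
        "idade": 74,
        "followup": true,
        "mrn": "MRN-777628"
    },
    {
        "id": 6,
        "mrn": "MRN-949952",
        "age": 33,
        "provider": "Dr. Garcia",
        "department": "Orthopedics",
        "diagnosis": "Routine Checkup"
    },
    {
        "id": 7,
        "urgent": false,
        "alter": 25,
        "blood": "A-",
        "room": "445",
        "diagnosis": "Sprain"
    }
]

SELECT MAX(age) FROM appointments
86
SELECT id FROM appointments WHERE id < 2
[1]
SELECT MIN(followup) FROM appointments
False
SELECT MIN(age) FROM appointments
24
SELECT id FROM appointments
[1, 2, 3, 4, 5, 6, 7]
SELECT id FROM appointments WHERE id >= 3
[3, 4, 5, 6, 7]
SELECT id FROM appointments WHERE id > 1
[2, 3, 4, 5, 6, 7]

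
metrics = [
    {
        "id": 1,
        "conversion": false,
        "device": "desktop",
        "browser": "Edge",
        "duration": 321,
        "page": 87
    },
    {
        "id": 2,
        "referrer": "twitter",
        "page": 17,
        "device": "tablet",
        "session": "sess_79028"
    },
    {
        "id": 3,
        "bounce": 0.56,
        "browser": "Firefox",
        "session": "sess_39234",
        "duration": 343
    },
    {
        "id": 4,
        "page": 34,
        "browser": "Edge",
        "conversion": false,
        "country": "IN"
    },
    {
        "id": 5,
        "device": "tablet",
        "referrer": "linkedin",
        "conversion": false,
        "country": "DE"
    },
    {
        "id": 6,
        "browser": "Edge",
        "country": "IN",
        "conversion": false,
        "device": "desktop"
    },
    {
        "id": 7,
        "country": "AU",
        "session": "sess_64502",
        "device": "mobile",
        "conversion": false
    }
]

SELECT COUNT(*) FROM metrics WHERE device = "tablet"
2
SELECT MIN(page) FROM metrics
17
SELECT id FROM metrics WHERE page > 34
[1]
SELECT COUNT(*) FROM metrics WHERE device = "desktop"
2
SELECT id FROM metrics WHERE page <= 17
[2]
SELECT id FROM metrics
[1, 2, 3, 4, 5, 6, 7]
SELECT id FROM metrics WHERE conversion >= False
[1, 4, 5, 6, 7]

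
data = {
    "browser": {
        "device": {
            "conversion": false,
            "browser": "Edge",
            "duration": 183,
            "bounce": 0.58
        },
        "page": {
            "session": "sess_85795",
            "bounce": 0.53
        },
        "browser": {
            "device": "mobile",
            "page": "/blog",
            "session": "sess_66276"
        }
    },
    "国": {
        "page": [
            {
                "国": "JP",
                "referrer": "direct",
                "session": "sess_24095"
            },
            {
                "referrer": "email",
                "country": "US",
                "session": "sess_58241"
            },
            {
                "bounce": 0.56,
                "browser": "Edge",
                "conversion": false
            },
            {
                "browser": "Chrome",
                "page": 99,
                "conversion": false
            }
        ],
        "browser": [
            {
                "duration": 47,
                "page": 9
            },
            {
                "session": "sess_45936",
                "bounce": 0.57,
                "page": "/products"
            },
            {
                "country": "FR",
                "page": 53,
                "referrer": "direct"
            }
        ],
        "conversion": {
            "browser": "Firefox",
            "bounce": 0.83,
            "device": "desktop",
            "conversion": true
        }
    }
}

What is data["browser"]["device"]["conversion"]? False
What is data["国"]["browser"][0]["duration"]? 47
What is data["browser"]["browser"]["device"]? "mobile"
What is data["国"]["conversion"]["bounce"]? 0.83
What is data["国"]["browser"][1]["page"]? "/products"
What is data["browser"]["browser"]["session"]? "sess_66276"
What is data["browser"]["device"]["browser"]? "Edge"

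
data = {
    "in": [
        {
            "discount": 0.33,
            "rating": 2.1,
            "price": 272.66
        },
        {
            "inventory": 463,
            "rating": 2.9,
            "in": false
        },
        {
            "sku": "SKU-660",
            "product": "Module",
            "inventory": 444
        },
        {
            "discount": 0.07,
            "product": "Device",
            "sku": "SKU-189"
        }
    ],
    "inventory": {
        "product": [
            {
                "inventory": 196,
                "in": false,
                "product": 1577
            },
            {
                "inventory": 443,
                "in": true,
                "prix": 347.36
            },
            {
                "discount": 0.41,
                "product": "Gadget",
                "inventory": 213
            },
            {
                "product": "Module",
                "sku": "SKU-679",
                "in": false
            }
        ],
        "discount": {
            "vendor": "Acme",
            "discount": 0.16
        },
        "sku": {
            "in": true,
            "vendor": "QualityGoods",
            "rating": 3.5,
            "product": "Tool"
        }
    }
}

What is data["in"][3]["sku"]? "SKU-189"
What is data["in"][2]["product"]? "Module"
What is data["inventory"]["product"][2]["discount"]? 0.41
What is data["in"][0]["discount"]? 0.33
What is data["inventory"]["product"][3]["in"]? False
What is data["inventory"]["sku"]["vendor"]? "QualityGoods"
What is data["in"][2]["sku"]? "SKU-660"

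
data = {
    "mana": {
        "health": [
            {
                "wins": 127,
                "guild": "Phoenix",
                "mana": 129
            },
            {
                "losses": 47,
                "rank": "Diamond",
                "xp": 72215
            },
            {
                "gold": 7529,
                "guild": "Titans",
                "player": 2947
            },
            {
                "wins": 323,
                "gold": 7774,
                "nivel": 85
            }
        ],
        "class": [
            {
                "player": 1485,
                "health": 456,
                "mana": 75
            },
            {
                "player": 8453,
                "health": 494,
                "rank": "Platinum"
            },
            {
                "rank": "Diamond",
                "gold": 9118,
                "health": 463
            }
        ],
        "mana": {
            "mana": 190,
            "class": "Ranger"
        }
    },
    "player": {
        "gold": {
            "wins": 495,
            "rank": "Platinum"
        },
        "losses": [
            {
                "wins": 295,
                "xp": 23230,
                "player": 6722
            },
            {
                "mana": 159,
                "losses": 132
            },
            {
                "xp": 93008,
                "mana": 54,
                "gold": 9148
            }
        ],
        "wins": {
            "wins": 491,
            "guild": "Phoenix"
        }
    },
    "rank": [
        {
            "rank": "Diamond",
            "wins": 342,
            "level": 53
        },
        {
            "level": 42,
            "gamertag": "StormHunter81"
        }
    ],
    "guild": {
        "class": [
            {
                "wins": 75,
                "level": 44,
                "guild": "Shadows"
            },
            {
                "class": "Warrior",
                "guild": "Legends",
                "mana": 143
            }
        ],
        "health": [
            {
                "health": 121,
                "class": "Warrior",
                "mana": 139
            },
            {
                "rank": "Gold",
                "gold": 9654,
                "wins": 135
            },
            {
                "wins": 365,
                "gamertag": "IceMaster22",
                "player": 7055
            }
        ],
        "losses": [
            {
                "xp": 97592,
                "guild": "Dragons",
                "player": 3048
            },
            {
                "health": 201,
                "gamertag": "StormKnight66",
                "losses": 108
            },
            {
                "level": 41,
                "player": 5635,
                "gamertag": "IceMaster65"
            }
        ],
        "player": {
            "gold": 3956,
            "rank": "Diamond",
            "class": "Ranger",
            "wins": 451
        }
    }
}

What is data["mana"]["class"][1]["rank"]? "Platinum"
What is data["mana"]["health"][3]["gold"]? 7774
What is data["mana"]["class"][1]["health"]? 494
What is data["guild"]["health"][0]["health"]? 121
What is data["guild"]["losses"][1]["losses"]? 108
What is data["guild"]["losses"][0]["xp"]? 97592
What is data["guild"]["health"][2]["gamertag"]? "IceMaster22"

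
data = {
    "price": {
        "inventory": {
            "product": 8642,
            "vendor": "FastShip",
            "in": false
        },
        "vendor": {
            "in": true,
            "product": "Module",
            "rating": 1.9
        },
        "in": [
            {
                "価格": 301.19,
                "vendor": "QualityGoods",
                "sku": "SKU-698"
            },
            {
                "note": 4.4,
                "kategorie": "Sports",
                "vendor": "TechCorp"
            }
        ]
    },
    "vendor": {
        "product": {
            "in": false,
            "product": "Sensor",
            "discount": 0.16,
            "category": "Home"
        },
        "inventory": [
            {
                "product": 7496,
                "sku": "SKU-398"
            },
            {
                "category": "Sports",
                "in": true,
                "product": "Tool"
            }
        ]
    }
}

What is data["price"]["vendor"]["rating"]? 1.9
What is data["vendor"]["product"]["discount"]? 0.16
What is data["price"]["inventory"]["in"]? False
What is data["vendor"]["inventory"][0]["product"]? 7496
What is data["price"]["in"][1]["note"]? 4.4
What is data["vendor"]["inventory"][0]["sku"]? "SKU-398"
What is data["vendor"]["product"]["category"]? "Home"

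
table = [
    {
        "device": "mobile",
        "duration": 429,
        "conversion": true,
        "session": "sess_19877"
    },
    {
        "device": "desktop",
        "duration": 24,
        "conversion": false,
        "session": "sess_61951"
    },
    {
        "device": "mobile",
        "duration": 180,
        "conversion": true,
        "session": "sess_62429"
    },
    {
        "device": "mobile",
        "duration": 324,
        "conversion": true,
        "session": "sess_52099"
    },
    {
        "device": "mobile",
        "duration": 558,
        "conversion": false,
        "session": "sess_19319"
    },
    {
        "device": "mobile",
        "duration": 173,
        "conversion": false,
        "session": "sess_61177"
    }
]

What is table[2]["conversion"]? True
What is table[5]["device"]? "mobile"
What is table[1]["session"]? "sess_61951"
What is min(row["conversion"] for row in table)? False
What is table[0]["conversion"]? True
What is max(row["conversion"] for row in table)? True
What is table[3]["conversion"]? True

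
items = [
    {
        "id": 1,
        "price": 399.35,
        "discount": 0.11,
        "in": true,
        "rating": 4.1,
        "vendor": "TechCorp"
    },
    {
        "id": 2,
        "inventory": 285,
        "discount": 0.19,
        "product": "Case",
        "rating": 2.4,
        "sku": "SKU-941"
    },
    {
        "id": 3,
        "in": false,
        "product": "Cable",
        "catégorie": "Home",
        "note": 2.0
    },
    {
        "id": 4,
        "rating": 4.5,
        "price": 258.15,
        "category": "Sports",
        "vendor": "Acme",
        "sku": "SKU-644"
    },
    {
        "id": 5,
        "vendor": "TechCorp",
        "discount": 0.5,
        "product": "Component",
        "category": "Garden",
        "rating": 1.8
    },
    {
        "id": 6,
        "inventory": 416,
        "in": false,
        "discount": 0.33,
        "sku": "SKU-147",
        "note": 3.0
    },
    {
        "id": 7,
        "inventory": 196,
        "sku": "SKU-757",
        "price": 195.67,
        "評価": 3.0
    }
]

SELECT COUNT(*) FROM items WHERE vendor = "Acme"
1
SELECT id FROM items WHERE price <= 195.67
[7]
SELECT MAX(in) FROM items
True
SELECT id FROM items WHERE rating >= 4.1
[1, 4]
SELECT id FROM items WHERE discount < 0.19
[1]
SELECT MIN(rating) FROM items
1.8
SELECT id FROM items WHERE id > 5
[6, 7]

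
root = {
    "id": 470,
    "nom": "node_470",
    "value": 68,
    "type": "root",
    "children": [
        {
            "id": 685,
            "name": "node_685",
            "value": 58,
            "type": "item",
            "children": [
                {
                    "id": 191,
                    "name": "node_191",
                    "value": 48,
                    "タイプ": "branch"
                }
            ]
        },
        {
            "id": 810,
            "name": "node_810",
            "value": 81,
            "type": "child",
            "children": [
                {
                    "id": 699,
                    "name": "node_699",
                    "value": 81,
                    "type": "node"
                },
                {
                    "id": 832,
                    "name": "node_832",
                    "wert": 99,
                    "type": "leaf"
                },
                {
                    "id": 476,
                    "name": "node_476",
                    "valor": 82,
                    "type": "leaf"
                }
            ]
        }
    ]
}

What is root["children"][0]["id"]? 685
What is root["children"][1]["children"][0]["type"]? "node"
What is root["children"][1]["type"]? "child"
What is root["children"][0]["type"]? "item"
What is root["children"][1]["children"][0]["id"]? 699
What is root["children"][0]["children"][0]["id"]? 191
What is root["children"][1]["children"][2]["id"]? 476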